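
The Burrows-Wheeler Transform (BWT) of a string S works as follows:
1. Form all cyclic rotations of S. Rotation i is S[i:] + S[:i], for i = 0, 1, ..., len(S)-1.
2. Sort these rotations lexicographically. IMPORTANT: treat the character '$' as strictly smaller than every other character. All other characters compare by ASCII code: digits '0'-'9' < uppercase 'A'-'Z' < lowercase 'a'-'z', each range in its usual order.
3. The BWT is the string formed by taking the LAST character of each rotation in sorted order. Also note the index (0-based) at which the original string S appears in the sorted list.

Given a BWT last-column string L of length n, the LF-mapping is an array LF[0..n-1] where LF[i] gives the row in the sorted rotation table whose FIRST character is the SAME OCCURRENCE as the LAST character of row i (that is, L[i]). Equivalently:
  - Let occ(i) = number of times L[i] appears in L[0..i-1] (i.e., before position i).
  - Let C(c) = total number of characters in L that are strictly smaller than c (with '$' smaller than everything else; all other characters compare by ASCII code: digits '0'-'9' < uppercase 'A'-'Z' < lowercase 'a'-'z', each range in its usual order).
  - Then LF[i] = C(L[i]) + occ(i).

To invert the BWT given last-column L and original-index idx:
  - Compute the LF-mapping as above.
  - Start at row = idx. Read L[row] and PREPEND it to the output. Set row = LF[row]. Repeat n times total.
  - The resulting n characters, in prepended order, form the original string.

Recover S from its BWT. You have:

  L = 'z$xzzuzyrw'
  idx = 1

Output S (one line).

LF mapping: 6 0 4 7 8 2 9 5 1 3
Walk LF starting at row 1, prepending L[row]:
  step 1: row=1, L[1]='$', prepend. Next row=LF[1]=0
  step 2: row=0, L[0]='z', prepend. Next row=LF[0]=6
  step 3: row=6, L[6]='z', prepend. Next row=LF[6]=9
  step 4: row=9, L[9]='w', prepend. Next row=LF[9]=3
  step 5: row=3, L[3]='z', prepend. Next row=LF[3]=7
  step 6: row=7, L[7]='y', prepend. Next row=LF[7]=5
  step 7: row=5, L[5]='u', prepend. Next row=LF[5]=2
  step 8: row=2, L[2]='x', prepend. Next row=LF[2]=4
  step 9: row=4, L[4]='z', prepend. Next row=LF[4]=8
  step 10: row=8, L[8]='r', prepend. Next row=LF[8]=1
Reversed output: rzxuyzwzz$

Answer: rzxuyzwzz$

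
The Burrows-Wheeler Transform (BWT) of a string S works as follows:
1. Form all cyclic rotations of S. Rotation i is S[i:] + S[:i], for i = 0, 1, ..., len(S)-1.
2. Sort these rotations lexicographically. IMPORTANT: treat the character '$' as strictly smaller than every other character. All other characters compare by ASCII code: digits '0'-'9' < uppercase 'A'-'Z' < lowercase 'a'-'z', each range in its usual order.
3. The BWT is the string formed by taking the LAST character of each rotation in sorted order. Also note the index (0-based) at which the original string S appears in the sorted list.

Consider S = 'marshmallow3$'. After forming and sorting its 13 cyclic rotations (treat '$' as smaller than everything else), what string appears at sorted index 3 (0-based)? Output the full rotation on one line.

Answer: arshmallow3$m

Derivation:
All 13 rotations (rotation i = S[i:]+S[:i]):
  rot[0] = marshmallow3$
  rot[1] = arshmallow3$m
  rot[2] = rshmallow3$ma
  rot[3] = shmallow3$mar
  rot[4] = hmallow3$mars
  rot[5] = mallow3$marsh
  rot[6] = allow3$marshm
  rot[7] = llow3$marshma
  rot[8] = low3$marshmal
  rot[9] = ow3$marshmall
  rot[10] = w3$marshmallo
  rot[11] = 3$marshmallow
  rot[12] = $marshmallow3
Sorted (with $ < everything):
  sorted[0] = $marshmallow3
  sorted[1] = 3$marshmallow
  sorted[2] = allow3$marshm
  sorted[3] = arshmallow3$m
  sorted[4] = hmallow3$mars
  sorted[5] = llow3$marshma
  sorted[6] = low3$marshmal
  sorted[7] = mallow3$marsh
  sorted[8] = marshmallow3$
  sorted[9] = ow3$marshmall
  sorted[10] = rshmallow3$ma
  sorted[11] = shmallow3$mar
  sorted[12] = w3$marshmallo
sorted[3] = arshmallow3$m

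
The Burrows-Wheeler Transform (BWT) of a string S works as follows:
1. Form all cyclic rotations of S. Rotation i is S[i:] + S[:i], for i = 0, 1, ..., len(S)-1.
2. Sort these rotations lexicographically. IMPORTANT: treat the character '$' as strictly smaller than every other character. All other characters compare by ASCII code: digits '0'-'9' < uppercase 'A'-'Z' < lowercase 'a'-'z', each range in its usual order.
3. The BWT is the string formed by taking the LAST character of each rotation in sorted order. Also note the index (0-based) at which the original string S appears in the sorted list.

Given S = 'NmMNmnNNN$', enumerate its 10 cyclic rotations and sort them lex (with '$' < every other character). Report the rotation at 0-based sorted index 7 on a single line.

All 10 rotations (rotation i = S[i:]+S[:i]):
  rot[0] = NmMNmnNNN$
  rot[1] = mMNmnNNN$N
  rot[2] = MNmnNNN$Nm
  rot[3] = NmnNNN$NmM
  rot[4] = mnNNN$NmMN
  rot[5] = nNNN$NmMNm
  rot[6] = NNN$NmMNmn
  rot[7] = NN$NmMNmnN
  rot[8] = N$NmMNmnNN
  rot[9] = $NmMNmnNNN
Sorted (with $ < everything):
  sorted[0] = $NmMNmnNNN
  sorted[1] = MNmnNNN$Nm
  sorted[2] = N$NmMNmnNN
  sorted[3] = NN$NmMNmnN
  sorted[4] = NNN$NmMNmn
  sorted[5] = NmMNmnNNN$
  sorted[6] = NmnNNN$NmM
  sorted[7] = mMNmnNNN$N
  sorted[8] = mnNNN$NmMN
  sorted[9] = nNNN$NmMNm
sorted[7] = mMNmnNNN$N

Answer: mMNmnNNN$N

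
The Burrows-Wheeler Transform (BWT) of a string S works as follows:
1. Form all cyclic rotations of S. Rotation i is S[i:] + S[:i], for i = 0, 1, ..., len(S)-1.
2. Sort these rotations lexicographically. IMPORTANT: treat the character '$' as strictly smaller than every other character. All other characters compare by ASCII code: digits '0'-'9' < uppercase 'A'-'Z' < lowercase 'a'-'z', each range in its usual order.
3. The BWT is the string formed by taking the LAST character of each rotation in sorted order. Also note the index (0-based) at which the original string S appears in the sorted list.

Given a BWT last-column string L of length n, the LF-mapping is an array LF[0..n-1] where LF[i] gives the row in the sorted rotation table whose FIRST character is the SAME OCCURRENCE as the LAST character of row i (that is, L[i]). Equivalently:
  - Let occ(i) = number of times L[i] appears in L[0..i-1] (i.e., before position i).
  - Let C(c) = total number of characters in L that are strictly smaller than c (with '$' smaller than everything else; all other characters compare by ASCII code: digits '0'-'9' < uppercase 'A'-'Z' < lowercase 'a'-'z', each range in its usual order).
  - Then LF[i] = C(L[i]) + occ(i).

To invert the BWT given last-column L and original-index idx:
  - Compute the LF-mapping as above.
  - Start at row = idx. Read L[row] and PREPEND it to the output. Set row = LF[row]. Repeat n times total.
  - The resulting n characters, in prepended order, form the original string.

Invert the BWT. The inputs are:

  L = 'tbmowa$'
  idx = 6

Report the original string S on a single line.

Answer: wombat$

Derivation:
LF mapping: 5 2 3 4 6 1 0
Walk LF starting at row 6, prepending L[row]:
  step 1: row=6, L[6]='$', prepend. Next row=LF[6]=0
  step 2: row=0, L[0]='t', prepend. Next row=LF[0]=5
  step 3: row=5, L[5]='a', prepend. Next row=LF[5]=1
  step 4: row=1, L[1]='b', prepend. Next row=LF[1]=2
  step 5: row=2, L[2]='m', prepend. Next row=LF[2]=3
  step 6: row=3, L[3]='o', prepend. Next row=LF[3]=4
  step 7: row=4, L[4]='w', prepend. Next row=LF[4]=6
Reversed output: wombat$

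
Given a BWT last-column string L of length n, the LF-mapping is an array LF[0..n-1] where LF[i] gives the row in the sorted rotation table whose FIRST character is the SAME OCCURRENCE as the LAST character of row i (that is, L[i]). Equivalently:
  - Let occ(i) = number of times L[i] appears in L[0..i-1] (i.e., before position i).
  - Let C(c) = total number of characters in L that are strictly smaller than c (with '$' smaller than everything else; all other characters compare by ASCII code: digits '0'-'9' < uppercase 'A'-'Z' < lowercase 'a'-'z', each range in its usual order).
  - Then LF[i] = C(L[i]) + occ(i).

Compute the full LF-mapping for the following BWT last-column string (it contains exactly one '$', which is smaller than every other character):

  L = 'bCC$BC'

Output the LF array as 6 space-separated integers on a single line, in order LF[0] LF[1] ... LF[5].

Char counts: '$':1, 'B':1, 'C':3, 'b':1
C (first-col start): C('$')=0, C('B')=1, C('C')=2, C('b')=5
L[0]='b': occ=0, LF[0]=C('b')+0=5+0=5
L[1]='C': occ=0, LF[1]=C('C')+0=2+0=2
L[2]='C': occ=1, LF[2]=C('C')+1=2+1=3
L[3]='$': occ=0, LF[3]=C('$')+0=0+0=0
L[4]='B': occ=0, LF[4]=C('B')+0=1+0=1
L[5]='C': occ=2, LF[5]=C('C')+2=2+2=4

Answer: 5 2 3 0 1 4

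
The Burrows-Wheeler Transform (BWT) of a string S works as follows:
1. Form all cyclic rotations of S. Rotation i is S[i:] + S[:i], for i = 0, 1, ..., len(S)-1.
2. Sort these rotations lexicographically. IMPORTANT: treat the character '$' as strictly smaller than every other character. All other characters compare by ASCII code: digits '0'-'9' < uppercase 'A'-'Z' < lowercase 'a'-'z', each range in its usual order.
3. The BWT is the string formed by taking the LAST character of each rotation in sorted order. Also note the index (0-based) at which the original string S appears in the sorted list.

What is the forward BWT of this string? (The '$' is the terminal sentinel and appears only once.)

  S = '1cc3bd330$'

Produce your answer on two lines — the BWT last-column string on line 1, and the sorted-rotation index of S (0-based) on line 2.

Answer: 03$3dc3c1b
2

Derivation:
All 10 rotations (rotation i = S[i:]+S[:i]):
  rot[0] = 1cc3bd330$
  rot[1] = cc3bd330$1
  rot[2] = c3bd330$1c
  rot[3] = 3bd330$1cc
  rot[4] = bd330$1cc3
  rot[5] = d330$1cc3b
  rot[6] = 330$1cc3bd
  rot[7] = 30$1cc3bd3
  rot[8] = 0$1cc3bd33
  rot[9] = $1cc3bd330
Sorted (with $ < everything):
  sorted[0] = $1cc3bd330  (last char: '0')
  sorted[1] = 0$1cc3bd33  (last char: '3')
  sorted[2] = 1cc3bd330$  (last char: '$')
  sorted[3] = 30$1cc3bd3  (last char: '3')
  sorted[4] = 330$1cc3bd  (last char: 'd')
  sorted[5] = 3bd330$1cc  (last char: 'c')
  sorted[6] = bd330$1cc3  (last char: '3')
  sorted[7] = c3bd330$1c  (last char: 'c')
  sorted[8] = cc3bd330$1  (last char: '1')
  sorted[9] = d330$1cc3b  (last char: 'b')
Last column: 03$3dc3c1b
Original string S is at sorted index 2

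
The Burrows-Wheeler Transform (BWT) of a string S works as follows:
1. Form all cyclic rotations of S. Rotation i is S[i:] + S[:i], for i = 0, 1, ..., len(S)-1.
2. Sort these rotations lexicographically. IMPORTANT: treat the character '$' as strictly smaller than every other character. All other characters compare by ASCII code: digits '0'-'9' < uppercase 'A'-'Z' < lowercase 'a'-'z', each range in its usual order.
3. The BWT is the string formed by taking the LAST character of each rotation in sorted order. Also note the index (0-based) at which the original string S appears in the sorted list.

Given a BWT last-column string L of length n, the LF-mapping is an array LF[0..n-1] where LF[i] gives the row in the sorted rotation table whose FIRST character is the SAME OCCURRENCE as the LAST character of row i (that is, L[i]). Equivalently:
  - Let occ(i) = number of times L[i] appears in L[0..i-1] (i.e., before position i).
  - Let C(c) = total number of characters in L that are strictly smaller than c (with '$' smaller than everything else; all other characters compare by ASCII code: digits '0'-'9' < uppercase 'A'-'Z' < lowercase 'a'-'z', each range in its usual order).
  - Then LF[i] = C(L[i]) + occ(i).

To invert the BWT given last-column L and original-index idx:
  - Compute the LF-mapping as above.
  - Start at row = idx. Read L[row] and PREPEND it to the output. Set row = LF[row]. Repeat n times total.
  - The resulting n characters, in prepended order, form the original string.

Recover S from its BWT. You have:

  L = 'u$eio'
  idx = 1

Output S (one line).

Answer: eiou$

Derivation:
LF mapping: 4 0 1 2 3
Walk LF starting at row 1, prepending L[row]:
  step 1: row=1, L[1]='$', prepend. Next row=LF[1]=0
  step 2: row=0, L[0]='u', prepend. Next row=LF[0]=4
  step 3: row=4, L[4]='o', prepend. Next row=LF[4]=3
  step 4: row=3, L[3]='i', prepend. Next row=LF[3]=2
  step 5: row=2, L[2]='e', prepend. Next row=LF[2]=1
Reversed output: eiou$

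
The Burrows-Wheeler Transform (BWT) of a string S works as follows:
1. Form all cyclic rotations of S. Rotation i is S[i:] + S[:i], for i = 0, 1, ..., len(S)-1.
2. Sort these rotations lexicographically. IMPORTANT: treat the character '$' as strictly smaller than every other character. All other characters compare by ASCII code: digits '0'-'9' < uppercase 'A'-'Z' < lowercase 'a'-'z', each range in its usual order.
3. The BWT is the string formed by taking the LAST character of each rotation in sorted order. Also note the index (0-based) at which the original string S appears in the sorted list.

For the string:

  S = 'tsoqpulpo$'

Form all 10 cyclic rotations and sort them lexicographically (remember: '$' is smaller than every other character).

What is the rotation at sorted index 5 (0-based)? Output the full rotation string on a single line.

Answer: pulpo$tsoq

Derivation:
All 10 rotations (rotation i = S[i:]+S[:i]):
  rot[0] = tsoqpulpo$
  rot[1] = soqpulpo$t
  rot[2] = oqpulpo$ts
  rot[3] = qpulpo$tso
  rot[4] = pulpo$tsoq
  rot[5] = ulpo$tsoqp
  rot[6] = lpo$tsoqpu
  rot[7] = po$tsoqpul
  rot[8] = o$tsoqpulp
  rot[9] = $tsoqpulpo
Sorted (with $ < everything):
  sorted[0] = $tsoqpulpo
  sorted[1] = lpo$tsoqpu
  sorted[2] = o$tsoqpulp
  sorted[3] = oqpulpo$ts
  sorted[4] = po$tsoqpul
  sorted[5] = pulpo$tsoq
  sorted[6] = qpulpo$tso
  sorted[7] = soqpulpo$t
  sorted[8] = tsoqpulpo$
  sorted[9] = ulpo$tsoqp
sorted[5] = pulpo$tsoq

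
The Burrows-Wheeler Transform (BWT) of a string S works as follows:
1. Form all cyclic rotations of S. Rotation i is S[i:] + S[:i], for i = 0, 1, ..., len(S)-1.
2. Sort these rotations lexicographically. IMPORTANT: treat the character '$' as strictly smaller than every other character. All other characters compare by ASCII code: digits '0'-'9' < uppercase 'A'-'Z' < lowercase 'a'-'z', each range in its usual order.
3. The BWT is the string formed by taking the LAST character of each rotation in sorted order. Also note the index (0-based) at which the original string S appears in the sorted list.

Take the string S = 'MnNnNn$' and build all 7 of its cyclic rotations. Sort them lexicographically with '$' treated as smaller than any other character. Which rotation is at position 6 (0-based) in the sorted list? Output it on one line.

All 7 rotations (rotation i = S[i:]+S[:i]):
  rot[0] = MnNnNn$
  rot[1] = nNnNn$M
  rot[2] = NnNn$Mn
  rot[3] = nNn$MnN
  rot[4] = Nn$MnNn
  rot[5] = n$MnNnN
  rot[6] = $MnNnNn
Sorted (with $ < everything):
  sorted[0] = $MnNnNn
  sorted[1] = MnNnNn$
  sorted[2] = Nn$MnNn
  sorted[3] = NnNn$Mn
  sorted[4] = n$MnNnN
  sorted[5] = nNn$MnN
  sorted[6] = nNnNn$M
sorted[6] = nNnNn$M

Answer: nNnNn$M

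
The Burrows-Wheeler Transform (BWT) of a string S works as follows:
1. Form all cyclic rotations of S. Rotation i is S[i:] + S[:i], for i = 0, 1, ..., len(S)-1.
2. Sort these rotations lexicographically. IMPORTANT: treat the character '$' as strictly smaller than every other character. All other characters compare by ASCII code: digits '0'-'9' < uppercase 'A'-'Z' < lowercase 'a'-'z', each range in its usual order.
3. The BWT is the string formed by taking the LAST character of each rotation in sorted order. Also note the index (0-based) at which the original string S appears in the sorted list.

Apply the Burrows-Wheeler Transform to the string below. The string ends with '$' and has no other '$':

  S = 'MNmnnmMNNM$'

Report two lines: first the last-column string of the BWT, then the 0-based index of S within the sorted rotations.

Answer: MNm$NMMnNnm
3

Derivation:
All 11 rotations (rotation i = S[i:]+S[:i]):
  rot[0] = MNmnnmMNNM$
  rot[1] = NmnnmMNNM$M
  rot[2] = mnnmMNNM$MN
  rot[3] = nnmMNNM$MNm
  rot[4] = nmMNNM$MNmn
  rot[5] = mMNNM$MNmnn
  rot[6] = MNNM$MNmnnm
  rot[7] = NNM$MNmnnmM
  rot[8] = NM$MNmnnmMN
  rot[9] = M$MNmnnmMNN
  rot[10] = $MNmnnmMNNM
Sorted (with $ < everything):
  sorted[0] = $MNmnnmMNNM  (last char: 'M')
  sorted[1] = M$MNmnnmMNN  (last char: 'N')
  sorted[2] = MNNM$MNmnnm  (last char: 'm')
  sorted[3] = MNmnnmMNNM$  (last char: '$')
  sorted[4] = NM$MNmnnmMN  (last char: 'N')
  sorted[5] = NNM$MNmnnmM  (last char: 'M')
  sorted[6] = NmnnmMNNM$M  (last char: 'M')
  sorted[7] = mMNNM$MNmnn  (last char: 'n')
  sorted[8] = mnnmMNNM$MN  (last char: 'N')
  sorted[9] = nmMNNM$MNmn  (last char: 'n')
  sorted[10] = nnmMNNM$MNm  (last char: 'm')
Last column: MNm$NMMnNnm
Original string S is at sorted index 3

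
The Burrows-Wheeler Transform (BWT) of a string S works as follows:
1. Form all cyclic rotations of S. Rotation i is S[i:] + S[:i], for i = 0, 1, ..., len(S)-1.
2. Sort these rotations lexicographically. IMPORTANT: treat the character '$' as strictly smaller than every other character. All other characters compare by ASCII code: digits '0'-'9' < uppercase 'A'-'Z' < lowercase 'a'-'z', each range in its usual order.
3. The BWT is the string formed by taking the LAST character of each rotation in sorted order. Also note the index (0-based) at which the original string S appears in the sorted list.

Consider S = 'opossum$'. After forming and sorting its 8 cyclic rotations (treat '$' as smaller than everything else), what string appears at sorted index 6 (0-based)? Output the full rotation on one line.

Answer: sum$opos

Derivation:
All 8 rotations (rotation i = S[i:]+S[:i]):
  rot[0] = opossum$
  rot[1] = possum$o
  rot[2] = ossum$op
  rot[3] = ssum$opo
  rot[4] = sum$opos
  rot[5] = um$oposs
  rot[6] = m$opossu
  rot[7] = $opossum
Sorted (with $ < everything):
  sorted[0] = $opossum
  sorted[1] = m$opossu
  sorted[2] = opossum$
  sorted[3] = ossum$op
  sorted[4] = possum$o
  sorted[5] = ssum$opo
  sorted[6] = sum$opos
  sorted[7] = um$oposs
sorted[6] = sum$opos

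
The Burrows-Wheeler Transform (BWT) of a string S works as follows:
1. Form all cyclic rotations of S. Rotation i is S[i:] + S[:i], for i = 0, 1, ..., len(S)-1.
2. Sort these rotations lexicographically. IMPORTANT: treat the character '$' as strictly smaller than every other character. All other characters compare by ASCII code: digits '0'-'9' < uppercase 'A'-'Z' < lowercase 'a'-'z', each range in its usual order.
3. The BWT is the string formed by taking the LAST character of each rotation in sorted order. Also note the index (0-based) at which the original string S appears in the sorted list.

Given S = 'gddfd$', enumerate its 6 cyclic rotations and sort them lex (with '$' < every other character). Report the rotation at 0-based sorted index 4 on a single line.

All 6 rotations (rotation i = S[i:]+S[:i]):
  rot[0] = gddfd$
  rot[1] = ddfd$g
  rot[2] = dfd$gd
  rot[3] = fd$gdd
  rot[4] = d$gddf
  rot[5] = $gddfd
Sorted (with $ < everything):
  sorted[0] = $gddfd
  sorted[1] = d$gddf
  sorted[2] = ddfd$g
  sorted[3] = dfd$gd
  sorted[4] = fd$gdd
  sorted[5] = gddfd$
sorted[4] = fd$gdd

Answer: fd$gdd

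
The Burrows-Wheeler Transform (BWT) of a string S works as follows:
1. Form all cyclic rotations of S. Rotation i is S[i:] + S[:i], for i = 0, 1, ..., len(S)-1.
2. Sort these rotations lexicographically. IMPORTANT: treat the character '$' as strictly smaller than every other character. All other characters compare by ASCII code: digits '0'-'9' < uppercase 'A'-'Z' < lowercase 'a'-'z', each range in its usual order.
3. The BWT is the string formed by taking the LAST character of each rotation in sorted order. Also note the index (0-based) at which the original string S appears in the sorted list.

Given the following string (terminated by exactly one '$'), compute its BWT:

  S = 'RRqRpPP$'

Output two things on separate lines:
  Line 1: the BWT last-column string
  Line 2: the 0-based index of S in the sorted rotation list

All 8 rotations (rotation i = S[i:]+S[:i]):
  rot[0] = RRqRpPP$
  rot[1] = RqRpPP$R
  rot[2] = qRpPP$RR
  rot[3] = RpPP$RRq
  rot[4] = pPP$RRqR
  rot[5] = PP$RRqRp
  rot[6] = P$RRqRpP
  rot[7] = $RRqRpPP
Sorted (with $ < everything):
  sorted[0] = $RRqRpPP  (last char: 'P')
  sorted[1] = P$RRqRpP  (last char: 'P')
  sorted[2] = PP$RRqRp  (last char: 'p')
  sorted[3] = RRqRpPP$  (last char: '$')
  sorted[4] = RpPP$RRq  (last char: 'q')
  sorted[5] = RqRpPP$R  (last char: 'R')
  sorted[6] = pPP$RRqR  (last char: 'R')
  sorted[7] = qRpPP$RR  (last char: 'R')
Last column: PPp$qRRR
Original string S is at sorted index 3

Answer: PPp$qRRR
3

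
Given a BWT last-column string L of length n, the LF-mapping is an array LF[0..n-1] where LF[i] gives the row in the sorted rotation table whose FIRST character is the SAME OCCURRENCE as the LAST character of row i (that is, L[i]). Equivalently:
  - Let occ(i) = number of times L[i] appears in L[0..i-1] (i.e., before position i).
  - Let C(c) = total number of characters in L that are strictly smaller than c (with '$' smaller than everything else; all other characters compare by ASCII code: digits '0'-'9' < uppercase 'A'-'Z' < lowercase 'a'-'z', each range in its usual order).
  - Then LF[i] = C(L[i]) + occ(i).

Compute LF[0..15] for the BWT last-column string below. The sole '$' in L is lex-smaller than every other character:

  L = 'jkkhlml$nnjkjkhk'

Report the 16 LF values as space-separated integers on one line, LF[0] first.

Char counts: '$':1, 'h':2, 'j':3, 'k':5, 'l':2, 'm':1, 'n':2
C (first-col start): C('$')=0, C('h')=1, C('j')=3, C('k')=6, C('l')=11, C('m')=13, C('n')=14
L[0]='j': occ=0, LF[0]=C('j')+0=3+0=3
L[1]='k': occ=0, LF[1]=C('k')+0=6+0=6
L[2]='k': occ=1, LF[2]=C('k')+1=6+1=7
L[3]='h': occ=0, LF[3]=C('h')+0=1+0=1
L[4]='l': occ=0, LF[4]=C('l')+0=11+0=11
L[5]='m': occ=0, LF[5]=C('m')+0=13+0=13
L[6]='l': occ=1, LF[6]=C('l')+1=11+1=12
L[7]='$': occ=0, LF[7]=C('$')+0=0+0=0
L[8]='n': occ=0, LF[8]=C('n')+0=14+0=14
L[9]='n': occ=1, LF[9]=C('n')+1=14+1=15
L[10]='j': occ=1, LF[10]=C('j')+1=3+1=4
L[11]='k': occ=2, LF[11]=C('k')+2=6+2=8
L[12]='j': occ=2, LF[12]=C('j')+2=3+2=5
L[13]='k': occ=3, LF[13]=C('k')+3=6+3=9
L[14]='h': occ=1, LF[14]=C('h')+1=1+1=2
L[15]='k': occ=4, LF[15]=C('k')+4=6+4=10

Answer: 3 6 7 1 11 13 12 0 14 15 4 8 5 9 2 10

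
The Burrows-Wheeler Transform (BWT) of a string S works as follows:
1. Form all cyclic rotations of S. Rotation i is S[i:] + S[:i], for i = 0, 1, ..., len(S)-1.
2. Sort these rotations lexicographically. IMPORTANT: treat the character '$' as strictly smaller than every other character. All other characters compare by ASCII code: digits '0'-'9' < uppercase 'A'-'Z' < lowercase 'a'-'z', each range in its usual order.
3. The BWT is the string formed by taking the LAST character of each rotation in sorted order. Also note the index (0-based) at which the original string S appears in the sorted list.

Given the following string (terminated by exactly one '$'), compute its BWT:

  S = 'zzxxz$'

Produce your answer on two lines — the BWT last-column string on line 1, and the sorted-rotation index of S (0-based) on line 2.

Answer: zzxxz$
5

Derivation:
All 6 rotations (rotation i = S[i:]+S[:i]):
  rot[0] = zzxxz$
  rot[1] = zxxz$z
  rot[2] = xxz$zz
  rot[3] = xz$zzx
  rot[4] = z$zzxx
  rot[5] = $zzxxz
Sorted (with $ < everything):
  sorted[0] = $zzxxz  (last char: 'z')
  sorted[1] = xxz$zz  (last char: 'z')
  sorted[2] = xz$zzx  (last char: 'x')
  sorted[3] = z$zzxx  (last char: 'x')
  sorted[4] = zxxz$z  (last char: 'z')
  sorted[5] = zzxxz$  (last char: '$')
Last column: zzxxz$
Original string S is at sorted index 5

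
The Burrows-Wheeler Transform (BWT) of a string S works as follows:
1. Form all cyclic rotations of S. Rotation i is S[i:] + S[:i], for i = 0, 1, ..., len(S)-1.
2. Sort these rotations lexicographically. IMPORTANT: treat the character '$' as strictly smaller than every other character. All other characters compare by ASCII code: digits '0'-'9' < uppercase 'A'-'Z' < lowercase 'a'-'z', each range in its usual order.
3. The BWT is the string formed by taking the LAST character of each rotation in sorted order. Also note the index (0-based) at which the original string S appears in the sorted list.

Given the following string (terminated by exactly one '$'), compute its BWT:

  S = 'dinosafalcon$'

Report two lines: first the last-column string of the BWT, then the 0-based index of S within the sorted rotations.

All 13 rotations (rotation i = S[i:]+S[:i]):
  rot[0] = dinosafalcon$
  rot[1] = inosafalcon$d
  rot[2] = nosafalcon$di
  rot[3] = osafalcon$din
  rot[4] = safalcon$dino
  rot[5] = afalcon$dinos
  rot[6] = falcon$dinosa
  rot[7] = alcon$dinosaf
  rot[8] = lcon$dinosafa
  rot[9] = con$dinosafal
  rot[10] = on$dinosafalc
  rot[11] = n$dinosafalco
  rot[12] = $dinosafalcon
Sorted (with $ < everything):
  sorted[0] = $dinosafalcon  (last char: 'n')
  sorted[1] = afalcon$dinos  (last char: 's')
  sorted[2] = alcon$dinosaf  (last char: 'f')
  sorted[3] = con$dinosafal  (last char: 'l')
  sorted[4] = dinosafalcon$  (last char: '$')
  sorted[5] = falcon$dinosa  (last char: 'a')
  sorted[6] = inosafalcon$d  (last char: 'd')
  sorted[7] = lcon$dinosafa  (last char: 'a')
  sorted[8] = n$dinosafalco  (last char: 'o')
  sorted[9] = nosafalcon$di  (last char: 'i')
  sorted[10] = on$dinosafalc  (last char: 'c')
  sorted[11] = osafalcon$din  (last char: 'n')
  sorted[12] = safalcon$dino  (last char: 'o')
Last column: nsfl$adaoicno
Original string S is at sorted index 4

Answer: nsfl$adaoicno
4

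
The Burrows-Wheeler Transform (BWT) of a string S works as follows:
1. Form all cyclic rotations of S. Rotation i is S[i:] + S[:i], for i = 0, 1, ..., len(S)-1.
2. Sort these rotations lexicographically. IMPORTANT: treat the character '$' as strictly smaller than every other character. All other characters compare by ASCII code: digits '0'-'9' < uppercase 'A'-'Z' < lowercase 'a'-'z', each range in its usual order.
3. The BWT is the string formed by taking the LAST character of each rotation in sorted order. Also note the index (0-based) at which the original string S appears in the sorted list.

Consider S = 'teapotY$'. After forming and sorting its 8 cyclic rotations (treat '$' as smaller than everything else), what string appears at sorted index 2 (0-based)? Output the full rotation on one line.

Answer: apotY$te

Derivation:
All 8 rotations (rotation i = S[i:]+S[:i]):
  rot[0] = teapotY$
  rot[1] = eapotY$t
  rot[2] = apotY$te
  rot[3] = potY$tea
  rot[4] = otY$teap
  rot[5] = tY$teapo
  rot[6] = Y$teapot
  rot[7] = $teapotY
Sorted (with $ < everything):
  sorted[0] = $teapotY
  sorted[1] = Y$teapot
  sorted[2] = apotY$te
  sorted[3] = eapotY$t
  sorted[4] = otY$teap
  sorted[5] = potY$tea
  sorted[6] = tY$teapo
  sorted[7] = teapotY$
sorted[2] = apotY$te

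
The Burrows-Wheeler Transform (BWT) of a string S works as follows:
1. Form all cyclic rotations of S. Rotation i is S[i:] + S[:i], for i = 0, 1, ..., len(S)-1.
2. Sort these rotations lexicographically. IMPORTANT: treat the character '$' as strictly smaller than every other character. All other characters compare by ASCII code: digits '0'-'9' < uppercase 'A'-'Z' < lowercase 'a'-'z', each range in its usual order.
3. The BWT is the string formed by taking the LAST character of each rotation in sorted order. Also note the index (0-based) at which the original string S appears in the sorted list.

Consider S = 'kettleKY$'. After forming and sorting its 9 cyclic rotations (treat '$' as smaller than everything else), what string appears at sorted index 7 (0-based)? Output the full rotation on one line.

Answer: tleKY$ket

Derivation:
All 9 rotations (rotation i = S[i:]+S[:i]):
  rot[0] = kettleKY$
  rot[1] = ettleKY$k
  rot[2] = ttleKY$ke
  rot[3] = tleKY$ket
  rot[4] = leKY$kett
  rot[5] = eKY$kettl
  rot[6] = KY$kettle
  rot[7] = Y$kettleK
  rot[8] = $kettleKY
Sorted (with $ < everything):
  sorted[0] = $kettleKY
  sorted[1] = KY$kettle
  sorted[2] = Y$kettleK
  sorted[3] = eKY$kettl
  sorted[4] = ettleKY$k
  sorted[5] = kettleKY$
  sorted[6] = leKY$kett
  sorted[7] = tleKY$ket
  sorted[8] = ttleKY$ke
sorted[7] = tleKY$ket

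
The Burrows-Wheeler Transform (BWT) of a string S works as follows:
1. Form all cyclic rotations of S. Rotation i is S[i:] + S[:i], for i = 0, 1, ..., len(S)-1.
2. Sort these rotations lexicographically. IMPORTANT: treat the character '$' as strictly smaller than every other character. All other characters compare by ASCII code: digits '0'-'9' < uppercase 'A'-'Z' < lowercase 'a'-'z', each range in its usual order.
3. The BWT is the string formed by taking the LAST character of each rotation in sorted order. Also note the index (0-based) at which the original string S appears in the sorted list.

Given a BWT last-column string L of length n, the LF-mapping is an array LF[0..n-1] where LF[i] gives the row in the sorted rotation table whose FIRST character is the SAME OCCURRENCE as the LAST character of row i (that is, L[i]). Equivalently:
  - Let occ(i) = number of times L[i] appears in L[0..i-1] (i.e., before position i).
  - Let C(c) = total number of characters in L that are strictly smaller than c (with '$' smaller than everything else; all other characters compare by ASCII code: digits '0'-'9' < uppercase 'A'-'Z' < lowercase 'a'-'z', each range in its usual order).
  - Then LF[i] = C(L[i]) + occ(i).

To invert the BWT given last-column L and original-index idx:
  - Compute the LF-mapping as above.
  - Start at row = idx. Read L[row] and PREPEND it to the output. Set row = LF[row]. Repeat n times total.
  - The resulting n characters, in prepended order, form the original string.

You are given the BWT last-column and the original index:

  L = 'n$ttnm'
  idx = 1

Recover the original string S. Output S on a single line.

LF mapping: 2 0 4 5 3 1
Walk LF starting at row 1, prepending L[row]:
  step 1: row=1, L[1]='$', prepend. Next row=LF[1]=0
  step 2: row=0, L[0]='n', prepend. Next row=LF[0]=2
  step 3: row=2, L[2]='t', prepend. Next row=LF[2]=4
  step 4: row=4, L[4]='n', prepend. Next row=LF[4]=3
  step 5: row=3, L[3]='t', prepend. Next row=LF[3]=5
  step 6: row=5, L[5]='m', prepend. Next row=LF[5]=1
Reversed output: mtntn$

Answer: mtntn$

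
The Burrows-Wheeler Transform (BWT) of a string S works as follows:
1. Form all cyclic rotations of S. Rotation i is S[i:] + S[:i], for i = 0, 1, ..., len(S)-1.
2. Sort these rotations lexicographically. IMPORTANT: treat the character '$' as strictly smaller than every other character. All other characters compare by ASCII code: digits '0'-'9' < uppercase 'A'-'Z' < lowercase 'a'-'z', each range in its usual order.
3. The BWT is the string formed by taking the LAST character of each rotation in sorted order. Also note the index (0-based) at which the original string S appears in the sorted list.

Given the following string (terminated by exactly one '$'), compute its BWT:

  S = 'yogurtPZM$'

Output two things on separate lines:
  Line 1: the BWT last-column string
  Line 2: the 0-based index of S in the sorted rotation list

All 10 rotations (rotation i = S[i:]+S[:i]):
  rot[0] = yogurtPZM$
  rot[1] = ogurtPZM$y
  rot[2] = gurtPZM$yo
  rot[3] = urtPZM$yog
  rot[4] = rtPZM$yogu
  rot[5] = tPZM$yogur
  rot[6] = PZM$yogurt
  rot[7] = ZM$yogurtP
  rot[8] = M$yogurtPZ
  rot[9] = $yogurtPZM
Sorted (with $ < everything):
  sorted[0] = $yogurtPZM  (last char: 'M')
  sorted[1] = M$yogurtPZ  (last char: 'Z')
  sorted[2] = PZM$yogurt  (last char: 't')
  sorted[3] = ZM$yogurtP  (last char: 'P')
  sorted[4] = gurtPZM$yo  (last char: 'o')
  sorted[5] = ogurtPZM$y  (last char: 'y')
  sorted[6] = rtPZM$yogu  (last char: 'u')
  sorted[7] = tPZM$yogur  (last char: 'r')
  sorted[8] = urtPZM$yog  (last char: 'g')
  sorted[9] = yogurtPZM$  (last char: '$')
Last column: MZtPoyurg$
Original string S is at sorted index 9

Answer: MZtPoyurg$
9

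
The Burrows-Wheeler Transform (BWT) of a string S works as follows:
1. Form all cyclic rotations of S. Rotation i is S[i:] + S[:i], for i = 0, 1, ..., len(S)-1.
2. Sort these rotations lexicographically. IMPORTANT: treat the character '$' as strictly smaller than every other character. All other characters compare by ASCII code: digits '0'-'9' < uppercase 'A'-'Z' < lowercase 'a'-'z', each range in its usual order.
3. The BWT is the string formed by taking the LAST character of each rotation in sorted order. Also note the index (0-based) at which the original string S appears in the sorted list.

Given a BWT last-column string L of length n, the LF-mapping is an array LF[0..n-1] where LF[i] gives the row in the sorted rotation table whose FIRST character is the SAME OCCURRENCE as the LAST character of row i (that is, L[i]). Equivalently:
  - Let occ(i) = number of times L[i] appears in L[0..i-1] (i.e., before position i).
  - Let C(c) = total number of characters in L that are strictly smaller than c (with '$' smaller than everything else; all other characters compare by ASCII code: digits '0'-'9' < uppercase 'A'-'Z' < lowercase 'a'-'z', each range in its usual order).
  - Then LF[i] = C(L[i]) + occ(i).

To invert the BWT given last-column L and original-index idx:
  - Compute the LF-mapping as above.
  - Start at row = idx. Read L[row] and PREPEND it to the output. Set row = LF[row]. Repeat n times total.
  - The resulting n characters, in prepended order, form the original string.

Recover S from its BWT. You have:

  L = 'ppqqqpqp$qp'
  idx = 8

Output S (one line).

Answer: qpqppqqqpp$

Derivation:
LF mapping: 1 2 6 7 8 3 9 4 0 10 5
Walk LF starting at row 8, prepending L[row]:
  step 1: row=8, L[8]='$', prepend. Next row=LF[8]=0
  step 2: row=0, L[0]='p', prepend. Next row=LF[0]=1
  step 3: row=1, L[1]='p', prepend. Next row=LF[1]=2
  step 4: row=2, L[2]='q', prepend. Next row=LF[2]=6
  step 5: row=6, L[6]='q', prepend. Next row=LF[6]=9
  step 6: row=9, L[9]='q', prepend. Next row=LF[9]=10
  step 7: row=10, L[10]='p', prepend. Next row=LF[10]=5
  step 8: row=5, L[5]='p', prepend. Next row=LF[5]=3
  step 9: row=3, L[3]='q', prepend. Next row=LF[3]=7
  step 10: row=7, L[7]='p', prepend. Next row=LF[7]=4
  step 11: row=4, L[4]='q', prepend. Next row=LF[4]=8
Reversed output: qpqppqqqpp$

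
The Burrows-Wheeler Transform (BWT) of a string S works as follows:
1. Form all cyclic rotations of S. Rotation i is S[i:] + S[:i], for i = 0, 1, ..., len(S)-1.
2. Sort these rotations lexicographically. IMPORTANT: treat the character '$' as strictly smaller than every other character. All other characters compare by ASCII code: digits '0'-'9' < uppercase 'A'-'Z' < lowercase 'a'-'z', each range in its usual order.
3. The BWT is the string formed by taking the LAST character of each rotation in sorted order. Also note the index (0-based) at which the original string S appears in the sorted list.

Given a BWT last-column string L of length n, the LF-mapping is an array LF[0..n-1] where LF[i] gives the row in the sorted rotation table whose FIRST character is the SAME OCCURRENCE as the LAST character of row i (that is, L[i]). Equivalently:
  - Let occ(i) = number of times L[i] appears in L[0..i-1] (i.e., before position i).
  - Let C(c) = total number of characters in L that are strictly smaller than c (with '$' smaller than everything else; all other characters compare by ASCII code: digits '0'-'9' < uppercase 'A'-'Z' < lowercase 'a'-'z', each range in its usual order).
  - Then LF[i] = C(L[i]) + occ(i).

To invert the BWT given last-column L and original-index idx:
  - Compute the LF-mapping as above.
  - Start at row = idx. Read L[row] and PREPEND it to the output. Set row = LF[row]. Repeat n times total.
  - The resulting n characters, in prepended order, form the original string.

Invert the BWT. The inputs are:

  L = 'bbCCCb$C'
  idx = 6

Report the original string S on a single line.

Answer: bCCCCbb$

Derivation:
LF mapping: 5 6 1 2 3 7 0 4
Walk LF starting at row 6, prepending L[row]:
  step 1: row=6, L[6]='$', prepend. Next row=LF[6]=0
  step 2: row=0, L[0]='b', prepend. Next row=LF[0]=5
  step 3: row=5, L[5]='b', prepend. Next row=LF[5]=7
  step 4: row=7, L[7]='C', prepend. Next row=LF[7]=4
  step 5: row=4, L[4]='C', prepend. Next row=LF[4]=3
  step 6: row=3, L[3]='C', prepend. Next row=LF[3]=2
  step 7: row=2, L[2]='C', prepend. Next row=LF[2]=1
  step 8: row=1, L[1]='b', prepend. Next row=LF[1]=6
Reversed output: bCCCCbb$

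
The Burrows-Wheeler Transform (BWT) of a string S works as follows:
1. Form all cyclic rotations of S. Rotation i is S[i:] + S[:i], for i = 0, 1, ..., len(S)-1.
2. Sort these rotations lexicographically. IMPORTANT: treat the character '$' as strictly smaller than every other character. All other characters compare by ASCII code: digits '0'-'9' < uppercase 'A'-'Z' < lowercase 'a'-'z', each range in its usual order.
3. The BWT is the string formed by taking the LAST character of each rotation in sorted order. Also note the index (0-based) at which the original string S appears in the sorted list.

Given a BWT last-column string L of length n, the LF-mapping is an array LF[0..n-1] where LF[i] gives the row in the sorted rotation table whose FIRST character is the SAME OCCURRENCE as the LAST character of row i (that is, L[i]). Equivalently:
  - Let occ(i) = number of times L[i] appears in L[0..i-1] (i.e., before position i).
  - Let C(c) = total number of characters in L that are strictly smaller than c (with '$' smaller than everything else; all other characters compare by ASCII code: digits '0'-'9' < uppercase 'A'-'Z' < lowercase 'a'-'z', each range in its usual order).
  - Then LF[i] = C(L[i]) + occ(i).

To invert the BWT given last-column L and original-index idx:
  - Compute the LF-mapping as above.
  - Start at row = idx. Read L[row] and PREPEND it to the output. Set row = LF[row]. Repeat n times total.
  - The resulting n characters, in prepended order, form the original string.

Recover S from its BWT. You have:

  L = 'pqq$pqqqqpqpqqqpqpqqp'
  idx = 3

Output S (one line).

LF mapping: 1 8 9 0 2 10 11 12 13 3 14 4 15 16 17 5 18 6 19 20 7
Walk LF starting at row 3, prepending L[row]:
  step 1: row=3, L[3]='$', prepend. Next row=LF[3]=0
  step 2: row=0, L[0]='p', prepend. Next row=LF[0]=1
  step 3: row=1, L[1]='q', prepend. Next row=LF[1]=8
  step 4: row=8, L[8]='q', prepend. Next row=LF[8]=13
  step 5: row=13, L[13]='q', prepend. Next row=LF[13]=16
  step 6: row=16, L[16]='q', prepend. Next row=LF[16]=18
  step 7: row=18, L[18]='q', prepend. Next row=LF[18]=19
  step 8: row=19, L[19]='q', prepend. Next row=LF[19]=20
  step 9: row=20, L[20]='p', prepend. Next row=LF[20]=7
  step 10: row=7, L[7]='q', prepend. Next row=LF[7]=12
  step 11: row=12, L[12]='q', prepend. Next row=LF[12]=15
  step 12: row=15, L[15]='p', prepend. Next row=LF[15]=5
  step 13: row=5, L[5]='q', prepend. Next row=LF[5]=10
  step 14: row=10, L[10]='q', prepend. Next row=LF[10]=14
  step 15: row=14, L[14]='q', prepend. Next row=LF[14]=17
  step 16: row=17, L[17]='p', prepend. Next row=LF[17]=6
  step 17: row=6, L[6]='q', prepend. Next row=LF[6]=11
  step 18: row=11, L[11]='p', prepend. Next row=LF[11]=4
  step 19: row=4, L[4]='p', prepend. Next row=LF[4]=2
  step 20: row=2, L[2]='q', prepend. Next row=LF[2]=9
  step 21: row=9, L[9]='p', prepend. Next row=LF[9]=3
Reversed output: pqppqpqqqpqqpqqqqqqp$

Answer: pqppqpqqqpqqpqqqqqqp$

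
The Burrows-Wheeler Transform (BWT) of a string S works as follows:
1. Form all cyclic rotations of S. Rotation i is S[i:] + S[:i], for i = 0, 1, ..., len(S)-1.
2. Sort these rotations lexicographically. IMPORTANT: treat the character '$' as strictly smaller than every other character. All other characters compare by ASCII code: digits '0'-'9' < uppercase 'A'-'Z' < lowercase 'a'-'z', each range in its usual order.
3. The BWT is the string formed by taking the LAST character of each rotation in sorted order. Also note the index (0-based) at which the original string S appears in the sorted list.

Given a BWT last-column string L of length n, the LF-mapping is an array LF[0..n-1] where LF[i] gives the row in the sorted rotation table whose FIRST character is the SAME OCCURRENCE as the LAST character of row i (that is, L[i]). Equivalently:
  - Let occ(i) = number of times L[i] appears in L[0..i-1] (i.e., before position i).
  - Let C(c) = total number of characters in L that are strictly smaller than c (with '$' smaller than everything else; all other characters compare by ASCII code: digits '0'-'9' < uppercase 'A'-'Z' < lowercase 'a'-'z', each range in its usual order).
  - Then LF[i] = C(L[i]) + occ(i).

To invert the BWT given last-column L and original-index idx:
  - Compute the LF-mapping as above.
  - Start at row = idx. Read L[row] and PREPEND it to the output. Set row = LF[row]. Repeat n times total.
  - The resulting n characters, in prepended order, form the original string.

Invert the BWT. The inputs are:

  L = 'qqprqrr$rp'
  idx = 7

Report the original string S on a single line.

Answer: rqqpprrrq$

Derivation:
LF mapping: 3 4 1 6 5 7 8 0 9 2
Walk LF starting at row 7, prepending L[row]:
  step 1: row=7, L[7]='$', prepend. Next row=LF[7]=0
  step 2: row=0, L[0]='q', prepend. Next row=LF[0]=3
  step 3: row=3, L[3]='r', prepend. Next row=LF[3]=6
  step 4: row=6, L[6]='r', prepend. Next row=LF[6]=8
  step 5: row=8, L[8]='r', prepend. Next row=LF[8]=9
  step 6: row=9, L[9]='p', prepend. Next row=LF[9]=2
  step 7: row=2, L[2]='p', prepend. Next row=LF[2]=1
  step 8: row=1, L[1]='q', prepend. Next row=LF[1]=4
  step 9: row=4, L[4]='q', prepend. Next row=LF[4]=5
  step 10: row=5, L[5]='r', prepend. Next row=LF[5]=7
Reversed output: rqqpprrrq$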